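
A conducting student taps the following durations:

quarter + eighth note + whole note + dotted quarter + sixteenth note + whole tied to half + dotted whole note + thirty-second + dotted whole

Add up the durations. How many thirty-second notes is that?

203

Working in thirty-second notes: quarter = 8; eighth note = 4; whole note = 32; dotted quarter = 12; sixteenth note = 2; whole tied to half (whole + half) = 48; dotted whole note = 48; thirty-second = 1; dotted whole = 48.
Total: 8 + 4 + 32 + 12 + 2 + 48 + 48 + 1 + 48 = 203 thirty-second notes.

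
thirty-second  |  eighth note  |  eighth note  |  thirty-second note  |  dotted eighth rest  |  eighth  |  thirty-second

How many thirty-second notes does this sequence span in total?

21

Working in thirty-second notes: thirty-second = 1; eighth note = 4; eighth note = 4; thirty-second note = 1; dotted eighth rest = 6; eighth = 4; thirty-second = 1.
Sum: 1 + 4 + 4 + 1 + 6 + 4 + 1 = 21 thirty-second notes.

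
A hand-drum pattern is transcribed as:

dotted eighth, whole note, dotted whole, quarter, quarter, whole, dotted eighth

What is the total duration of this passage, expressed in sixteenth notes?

70

Express everything in sixteenth notes: dotted eighth = 3; whole note = 16; dotted whole = 24; quarter = 4; quarter = 4; whole = 16; dotted eighth = 3.
Sum: 3 + 16 + 24 + 4 + 4 + 16 + 3 = 70 sixteenth notes.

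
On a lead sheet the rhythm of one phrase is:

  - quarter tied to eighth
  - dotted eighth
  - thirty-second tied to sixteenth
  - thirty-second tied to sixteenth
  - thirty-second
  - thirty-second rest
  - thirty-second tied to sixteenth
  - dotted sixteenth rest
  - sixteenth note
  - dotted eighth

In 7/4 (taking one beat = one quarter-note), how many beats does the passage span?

One quarter-note beat = 8 thirty-second notes.
Working in thirty-second notes: quarter tied to eighth (quarter + eighth) = 12; dotted eighth = 6; thirty-second tied to sixteenth (thirty-second + sixteenth) = 3; thirty-second tied to sixteenth (thirty-second + sixteenth) = 3; thirty-second = 1; thirty-second rest = 1; thirty-second tied to sixteenth (thirty-second + sixteenth) = 3; dotted sixteenth rest = 3; sixteenth note = 2; dotted eighth = 6.
Total: 12 + 6 + 3 + 3 + 1 + 1 + 3 + 3 + 2 + 6 = 40.
40 ÷ 8 = 5 beats.

5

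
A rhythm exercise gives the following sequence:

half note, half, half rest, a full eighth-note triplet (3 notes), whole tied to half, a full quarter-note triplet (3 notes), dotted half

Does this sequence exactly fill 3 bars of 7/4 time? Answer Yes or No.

No

One bar of 7/4 = 7 quarter notes, so 3 bars = 21.
In quarter notes: half note = 2; half = 2; half rest = 2; a full eighth-note triplet (3 notes) (three triplet eighths span one quarter) = 1; whole tied to half (whole + half) = 6; a full quarter-note triplet (3 notes) (three triplet quarters span one half) = 2; dotted half = 3.
Adding: 2 + 2 + 2 + 1 + 6 + 2 + 3 = 18.
18 falls short of 21, so the answer is No.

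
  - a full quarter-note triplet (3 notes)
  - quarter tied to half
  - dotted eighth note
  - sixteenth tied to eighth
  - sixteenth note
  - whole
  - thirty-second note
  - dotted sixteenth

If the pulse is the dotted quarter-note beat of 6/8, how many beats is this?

One dotted quarter-note beat = 12 thirty-second notes.
Working in thirty-second notes: a full quarter-note triplet (3 notes) (three triplet quarters span one half) = 16; quarter tied to half (quarter + half) = 24; dotted eighth note = 6; sixteenth tied to eighth (sixteenth + eighth) = 6; sixteenth note = 2; whole = 32; thirty-second note = 1; dotted sixteenth = 3.
Adding: 16 + 24 + 6 + 6 + 2 + 32 + 1 + 3 = 90.
90 ÷ 12 = 7.5 beats.

7.5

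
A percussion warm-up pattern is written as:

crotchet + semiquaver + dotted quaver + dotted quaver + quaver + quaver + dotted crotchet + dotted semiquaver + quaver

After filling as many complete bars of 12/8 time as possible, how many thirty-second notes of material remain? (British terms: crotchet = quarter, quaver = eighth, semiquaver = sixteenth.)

One bar of 12/8 = 48 thirty-second notes.
Each duration in thirty-second notes: crotchet = 8; semiquaver = 2; dotted quaver = 6; dotted quaver = 6; quaver = 4; quaver = 4; dotted crotchet = 12; dotted semiquaver = 3; quaver = 4.
Adding: 8 + 2 + 6 + 6 + 4 + 4 + 12 + 3 + 4 = 49.
49 ÷ 48 = 1 complete bar with 1 thirty-second note remaining.

1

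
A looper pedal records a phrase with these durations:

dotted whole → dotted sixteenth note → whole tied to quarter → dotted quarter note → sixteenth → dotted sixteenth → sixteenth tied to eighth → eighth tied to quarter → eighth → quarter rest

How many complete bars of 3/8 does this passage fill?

11

One bar of 3/8 = 12 thirty-second notes.
In thirty-second notes: dotted whole = 48; dotted sixteenth note = 3; whole tied to quarter (whole + quarter) = 40; dotted quarter note = 12; sixteenth = 2; dotted sixteenth = 3; sixteenth tied to eighth (sixteenth + eighth) = 6; eighth tied to quarter (eighth + quarter) = 12; eighth = 4; quarter rest = 8.
Sum: 48 + 3 + 40 + 12 + 2 + 3 + 6 + 12 + 4 + 8 = 138.
138 ÷ 12 = 11 complete bars with 6 left over.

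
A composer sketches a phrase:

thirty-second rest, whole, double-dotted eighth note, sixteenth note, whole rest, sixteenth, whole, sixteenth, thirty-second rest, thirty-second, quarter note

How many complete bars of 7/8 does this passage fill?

4

One bar of 7/8 = 28 thirty-second notes.
Express everything in thirty-second notes: thirty-second rest = 1; whole = 32; double-dotted eighth note = 7; sixteenth note = 2; whole rest = 32; sixteenth = 2; whole = 32; sixteenth = 2; thirty-second rest = 1; thirty-second = 1; quarter note = 8.
Altogether 1 + 32 + 7 + 2 + 32 + 2 + 32 + 2 + 1 + 1 + 8 = 120.
120 ÷ 28 = 4 complete bars with 8 left over.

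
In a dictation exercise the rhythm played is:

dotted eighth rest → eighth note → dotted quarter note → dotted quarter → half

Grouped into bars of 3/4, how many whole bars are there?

One bar of 3/4 = 12 sixteenth notes.
Each duration in sixteenth notes: dotted eighth rest = 3; eighth note = 2; dotted quarter note = 6; dotted quarter = 6; half = 8.
Total: 3 + 2 + 6 + 6 + 8 = 25.
25 ÷ 12 = 2 complete bars with 1 left over.

2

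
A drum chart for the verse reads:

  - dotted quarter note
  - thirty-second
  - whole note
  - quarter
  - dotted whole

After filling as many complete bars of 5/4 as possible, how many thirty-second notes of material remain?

One bar of 5/4 = 40 thirty-second notes.
In thirty-second notes: dotted quarter note = 12; thirty-second = 1; whole note = 32; quarter = 8; dotted whole = 48.
Adding: 12 + 1 + 32 + 8 + 48 = 101.
101 ÷ 40 = 2 complete bars with 21 thirty-second notes remaining.

21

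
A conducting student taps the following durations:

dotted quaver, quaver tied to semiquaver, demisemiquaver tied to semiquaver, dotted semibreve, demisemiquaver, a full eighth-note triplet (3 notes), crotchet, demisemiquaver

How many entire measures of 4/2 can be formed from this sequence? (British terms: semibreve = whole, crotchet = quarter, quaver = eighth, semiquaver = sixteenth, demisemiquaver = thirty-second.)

1

One bar of 4/2 = 64 thirty-second notes.
Working in thirty-second notes: dotted quaver = 6; quaver tied to semiquaver (quaver + semiquaver) = 6; demisemiquaver tied to semiquaver (demisemiquaver + semiquaver) = 3; dotted semibreve = 48; demisemiquaver = 1; a full eighth-note triplet (3 notes) (three triplet eighths span one quarter) = 8; crotchet = 8; demisemiquaver = 1.
Altogether 6 + 6 + 3 + 48 + 1 + 8 + 8 + 1 = 81.
81 ÷ 64 = 1 complete bar with 17 left over.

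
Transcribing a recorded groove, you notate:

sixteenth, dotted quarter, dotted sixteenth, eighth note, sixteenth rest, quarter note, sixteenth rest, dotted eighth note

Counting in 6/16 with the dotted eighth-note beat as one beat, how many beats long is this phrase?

6.5

One dotted eighth-note beat = 6 thirty-second notes.
Working in thirty-second notes: sixteenth = 2; dotted quarter = 12; dotted sixteenth = 3; eighth note = 4; sixteenth rest = 2; quarter note = 8; sixteenth rest = 2; dotted eighth note = 6.
Sum: 2 + 12 + 3 + 4 + 2 + 8 + 2 + 6 = 39.
39 ÷ 6 = 6.5 beats.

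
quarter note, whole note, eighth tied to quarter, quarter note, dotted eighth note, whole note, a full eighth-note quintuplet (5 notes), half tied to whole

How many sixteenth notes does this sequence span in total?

Each duration in sixteenth notes: quarter note = 4; whole note = 16; eighth tied to quarter (eighth + quarter) = 6; quarter note = 4; dotted eighth note = 3; whole note = 16; a full eighth-note quintuplet (5 notes) (five quintuplet eighths span one half) = 8; half tied to whole (half + whole) = 24.
Total: 4 + 16 + 6 + 4 + 3 + 16 + 8 + 24 = 81 sixteenth notes.

81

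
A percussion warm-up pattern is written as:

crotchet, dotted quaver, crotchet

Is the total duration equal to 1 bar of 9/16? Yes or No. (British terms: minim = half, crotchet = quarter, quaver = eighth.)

No

One bar of 9/16 = 9 sixteenth notes.
Express everything in sixteenth notes: crotchet = 4; dotted quaver = 3; crotchet = 4.
Adding: 4 + 3 + 4 = 11.
11 exceeds 9, so the answer is No.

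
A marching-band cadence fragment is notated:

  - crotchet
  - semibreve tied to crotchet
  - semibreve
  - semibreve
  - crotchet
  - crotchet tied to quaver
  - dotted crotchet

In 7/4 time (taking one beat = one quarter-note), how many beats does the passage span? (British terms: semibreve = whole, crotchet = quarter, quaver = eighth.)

One quarter-note beat = 2 eighth notes.
Working in eighth notes: crotchet = 2; semibreve tied to crotchet (semibreve + crotchet) = 10; semibreve = 8; semibreve = 8; crotchet = 2; crotchet tied to quaver (crotchet + quaver) = 3; dotted crotchet = 3.
Total: 2 + 10 + 8 + 8 + 2 + 3 + 3 = 36.
36 ÷ 2 = 18 beats.

18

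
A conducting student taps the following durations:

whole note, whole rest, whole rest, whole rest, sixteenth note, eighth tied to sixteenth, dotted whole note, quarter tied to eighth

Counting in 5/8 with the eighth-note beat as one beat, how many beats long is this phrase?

One eighth-note beat = 2 sixteenth notes.
Each duration in sixteenth notes: whole note = 16; whole rest = 16; whole rest = 16; whole rest = 16; sixteenth note = 1; eighth tied to sixteenth (eighth + sixteenth) = 3; dotted whole note = 24; quarter tied to eighth (quarter + eighth) = 6.
Altogether 16 + 16 + 16 + 16 + 1 + 3 + 24 + 6 = 98.
98 ÷ 2 = 49 beats.

49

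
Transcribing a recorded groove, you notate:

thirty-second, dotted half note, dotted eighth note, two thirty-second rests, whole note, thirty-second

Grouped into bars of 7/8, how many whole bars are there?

2

One bar of 7/8 = 28 thirty-second notes.
Each duration in thirty-second notes: thirty-second = 1; dotted half note = 24; dotted eighth note = 6; thirty-second rest = 1; thirty-second rest = 1; whole note = 32; thirty-second = 1.
Adding: 1 + 24 + 6 + 1 + 1 + 32 + 1 = 66.
66 ÷ 28 = 2 complete bars with 10 left over.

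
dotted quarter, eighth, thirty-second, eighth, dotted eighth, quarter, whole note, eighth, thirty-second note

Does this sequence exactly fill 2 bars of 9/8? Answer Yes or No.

One bar of 9/8 = 36 thirty-second notes, so 2 bars = 72.
Each duration in thirty-second notes: dotted quarter = 12; eighth = 4; thirty-second = 1; eighth = 4; dotted eighth = 6; quarter = 8; whole note = 32; eighth = 4; thirty-second note = 1.
Altogether 12 + 4 + 1 + 4 + 6 + 8 + 32 + 4 + 1 = 72.
72 equals 72, so the answer is Yes.

Yes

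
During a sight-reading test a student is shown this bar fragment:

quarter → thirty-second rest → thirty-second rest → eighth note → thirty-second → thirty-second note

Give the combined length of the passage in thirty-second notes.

16

Each duration in thirty-second notes: quarter = 8; thirty-second rest = 1; thirty-second rest = 1; eighth note = 4; thirty-second = 1; thirty-second note = 1.
Adding: 8 + 1 + 1 + 4 + 1 + 1 = 16 thirty-second notes.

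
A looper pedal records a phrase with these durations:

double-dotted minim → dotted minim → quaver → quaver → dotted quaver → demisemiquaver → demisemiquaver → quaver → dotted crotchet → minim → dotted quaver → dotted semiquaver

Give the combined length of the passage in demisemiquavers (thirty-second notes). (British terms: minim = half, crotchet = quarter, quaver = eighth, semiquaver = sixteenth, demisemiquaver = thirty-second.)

109

Each duration in thirty-second notes: double-dotted minim = 28; dotted minim = 24; quaver = 4; quaver = 4; dotted quaver = 6; demisemiquaver = 1; demisemiquaver = 1; quaver = 4; dotted crotchet = 12; minim = 16; dotted quaver = 6; dotted semiquaver = 3.
Total: 28 + 24 + 4 + 4 + 6 + 1 + 1 + 4 + 12 + 16 + 6 + 3 = 109 thirty-second notes.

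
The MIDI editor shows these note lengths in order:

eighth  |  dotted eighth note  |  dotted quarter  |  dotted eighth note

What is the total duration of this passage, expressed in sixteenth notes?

Express everything in sixteenth notes: eighth = 2; dotted eighth note = 3; dotted quarter = 6; dotted eighth note = 3.
Total: 2 + 3 + 6 + 3 = 14 sixteenth notes.

14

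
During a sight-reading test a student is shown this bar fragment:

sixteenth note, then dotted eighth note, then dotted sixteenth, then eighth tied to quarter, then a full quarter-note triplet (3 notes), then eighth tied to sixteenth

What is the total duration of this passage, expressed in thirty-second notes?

45

Each duration in thirty-second notes: sixteenth note = 2; dotted eighth note = 6; dotted sixteenth = 3; eighth tied to quarter (eighth + quarter) = 12; a full quarter-note triplet (3 notes) (three triplet quarters span one half) = 16; eighth tied to sixteenth (eighth + sixteenth) = 6.
Sum: 2 + 6 + 3 + 12 + 16 + 6 = 45 thirty-second notes.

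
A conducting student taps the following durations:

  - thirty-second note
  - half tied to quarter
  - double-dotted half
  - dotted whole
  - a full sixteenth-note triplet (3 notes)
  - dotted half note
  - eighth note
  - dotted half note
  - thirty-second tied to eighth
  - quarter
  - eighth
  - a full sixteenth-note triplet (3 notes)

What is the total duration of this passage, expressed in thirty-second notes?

178

Each duration in thirty-second notes: thirty-second note = 1; half tied to quarter (half + quarter) = 24; double-dotted half = 28; dotted whole = 48; a full sixteenth-note triplet (3 notes) (three triplet sixteenths span one eighth) = 4; dotted half note = 24; eighth note = 4; dotted half note = 24; thirty-second tied to eighth (thirty-second + eighth) = 5; quarter = 8; eighth = 4; a full sixteenth-note triplet (3 notes) (three triplet sixteenths span one eighth) = 4.
Total: 1 + 24 + 28 + 48 + 4 + 24 + 4 + 24 + 5 + 8 + 4 + 4 = 178 thirty-second notes.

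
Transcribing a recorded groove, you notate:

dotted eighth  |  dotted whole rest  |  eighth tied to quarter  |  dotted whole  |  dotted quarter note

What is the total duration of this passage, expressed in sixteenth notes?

63

Each duration in sixteenth notes: dotted eighth = 3; dotted whole rest = 24; eighth tied to quarter (eighth + quarter) = 6; dotted whole = 24; dotted quarter note = 6.
Sum: 3 + 24 + 6 + 24 + 6 = 63 sixteenth notes.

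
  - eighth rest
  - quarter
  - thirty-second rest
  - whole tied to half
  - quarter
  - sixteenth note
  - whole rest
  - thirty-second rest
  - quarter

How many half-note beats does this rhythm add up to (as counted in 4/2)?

7

One half-note beat = 16 thirty-second notes.
Convert each value to thirty-second notes: eighth rest = 4; quarter = 8; thirty-second rest = 1; whole tied to half (whole + half) = 48; quarter = 8; sixteenth note = 2; whole rest = 32; thirty-second rest = 1; quarter = 8.
Total: 4 + 8 + 1 + 48 + 8 + 2 + 32 + 1 + 8 = 112.
112 ÷ 16 = 7 beats.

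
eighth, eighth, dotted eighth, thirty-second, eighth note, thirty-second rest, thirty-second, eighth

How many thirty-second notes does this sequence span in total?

25

Each duration in thirty-second notes: eighth = 4; eighth = 4; dotted eighth = 6; thirty-second = 1; eighth note = 4; thirty-second rest = 1; thirty-second = 1; eighth = 4.
Sum: 4 + 4 + 6 + 1 + 4 + 1 + 1 + 4 = 25 thirty-second notes.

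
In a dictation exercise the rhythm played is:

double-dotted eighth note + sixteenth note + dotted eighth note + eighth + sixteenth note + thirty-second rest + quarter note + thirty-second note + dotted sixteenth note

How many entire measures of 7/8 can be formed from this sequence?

One bar of 7/8 = 28 thirty-second notes.
Convert each value to thirty-second notes: double-dotted eighth note = 7; sixteenth note = 2; dotted eighth note = 6; eighth = 4; sixteenth note = 2; thirty-second rest = 1; quarter note = 8; thirty-second note = 1; dotted sixteenth note = 3.
Total: 7 + 2 + 6 + 4 + 2 + 1 + 8 + 1 + 3 = 34.
34 ÷ 28 = 1 complete bar with 6 left over.

1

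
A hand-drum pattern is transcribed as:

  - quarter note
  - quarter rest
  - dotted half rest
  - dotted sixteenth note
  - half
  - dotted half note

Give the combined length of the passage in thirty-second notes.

In thirty-second notes: quarter note = 8; quarter rest = 8; dotted half rest = 24; dotted sixteenth note = 3; half = 16; dotted half note = 24.
Altogether 8 + 8 + 24 + 3 + 16 + 24 = 83 thirty-second notes.

83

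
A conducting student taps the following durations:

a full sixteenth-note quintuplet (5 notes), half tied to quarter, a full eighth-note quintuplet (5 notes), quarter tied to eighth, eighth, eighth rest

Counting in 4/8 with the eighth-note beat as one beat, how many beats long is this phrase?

17

One eighth-note beat = 2 sixteenth notes.
In sixteenth notes: a full sixteenth-note quintuplet (5 notes) (five quintuplet sixteenths span one quarter) = 4; half tied to quarter (half + quarter) = 12; a full eighth-note quintuplet (5 notes) (five quintuplet eighths span one half) = 8; quarter tied to eighth (quarter + eighth) = 6; eighth = 2; eighth rest = 2.
Total: 4 + 12 + 8 + 6 + 2 + 2 = 34.
34 ÷ 2 = 17 beats.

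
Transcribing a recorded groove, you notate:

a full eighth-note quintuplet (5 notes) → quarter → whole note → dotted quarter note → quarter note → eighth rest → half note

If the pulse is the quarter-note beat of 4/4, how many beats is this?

12

One quarter-note beat = 2 eighth notes.
Working in eighth notes: a full eighth-note quintuplet (5 notes) (five quintuplet eighths span one half) = 4; quarter = 2; whole note = 8; dotted quarter note = 3; quarter note = 2; eighth rest = 1; half note = 4.
Adding: 4 + 2 + 8 + 3 + 2 + 1 + 4 = 24.
24 ÷ 2 = 12 beats.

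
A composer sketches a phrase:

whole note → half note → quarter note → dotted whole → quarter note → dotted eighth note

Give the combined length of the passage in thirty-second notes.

118

Each duration in thirty-second notes: whole note = 32; half note = 16; quarter note = 8; dotted whole = 48; quarter note = 8; dotted eighth note = 6.
Total: 32 + 16 + 8 + 48 + 8 + 6 = 118 thirty-second notes.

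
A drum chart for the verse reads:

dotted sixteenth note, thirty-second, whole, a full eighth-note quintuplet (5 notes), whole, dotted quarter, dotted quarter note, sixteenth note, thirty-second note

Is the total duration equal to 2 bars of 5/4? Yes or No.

No

One bar of 5/4 = 40 thirty-second notes, so 2 bars = 80.
Express everything in thirty-second notes: dotted sixteenth note = 3; thirty-second = 1; whole = 32; a full eighth-note quintuplet (5 notes) (five quintuplet eighths span one half) = 16; whole = 32; dotted quarter = 12; dotted quarter note = 12; sixteenth note = 2; thirty-second note = 1.
Altogether 3 + 1 + 32 + 16 + 32 + 12 + 12 + 2 + 1 = 111.
111 exceeds 80, so the answer is No.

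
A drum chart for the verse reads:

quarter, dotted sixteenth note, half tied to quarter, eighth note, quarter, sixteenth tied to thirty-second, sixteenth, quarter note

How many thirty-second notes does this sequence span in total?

Each duration in thirty-second notes: quarter = 8; dotted sixteenth note = 3; half tied to quarter (half + quarter) = 24; eighth note = 4; quarter = 8; sixteenth tied to thirty-second (sixteenth + thirty-second) = 3; sixteenth = 2; quarter note = 8.
Altogether 8 + 3 + 24 + 4 + 8 + 3 + 2 + 8 = 60 thirty-second notes.

60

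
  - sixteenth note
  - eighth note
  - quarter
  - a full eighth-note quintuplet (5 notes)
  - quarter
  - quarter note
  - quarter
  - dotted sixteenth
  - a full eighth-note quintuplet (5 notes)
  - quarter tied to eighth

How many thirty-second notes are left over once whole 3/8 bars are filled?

1

One bar of 3/8 = 12 thirty-second notes.
Each duration in thirty-second notes: sixteenth note = 2; eighth note = 4; quarter = 8; a full eighth-note quintuplet (5 notes) (five quintuplet eighths span one half) = 16; quarter = 8; quarter note = 8; quarter = 8; dotted sixteenth = 3; a full eighth-note quintuplet (5 notes) (five quintuplet eighths span one half) = 16; quarter tied to eighth (quarter + eighth) = 12.
Altogether 2 + 4 + 8 + 16 + 8 + 8 + 8 + 3 + 16 + 12 = 85.
85 ÷ 12 = 7 complete bars with 1 thirty-second note remaining.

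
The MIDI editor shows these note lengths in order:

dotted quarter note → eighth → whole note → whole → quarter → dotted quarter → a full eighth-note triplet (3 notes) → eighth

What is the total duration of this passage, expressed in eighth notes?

In eighth notes: dotted quarter note = 3; eighth = 1; whole note = 8; whole = 8; quarter = 2; dotted quarter = 3; a full eighth-note triplet (3 notes) (three triplet eighths span one quarter) = 2; eighth = 1.
Altogether 3 + 1 + 8 + 8 + 2 + 3 + 2 + 1 = 28 eighth notes.

28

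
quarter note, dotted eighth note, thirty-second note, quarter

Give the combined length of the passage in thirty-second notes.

23

Express everything in thirty-second notes: quarter note = 8; dotted eighth note = 6; thirty-second note = 1; quarter = 8.
Altogether 8 + 6 + 1 + 8 = 23 thirty-second notes.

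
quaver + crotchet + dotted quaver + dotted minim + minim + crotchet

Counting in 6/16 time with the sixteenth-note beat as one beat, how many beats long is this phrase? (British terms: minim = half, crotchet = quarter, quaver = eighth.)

One sixteenth-note beat = 2 thirty-second notes.
Working in thirty-second notes: quaver = 4; crotchet = 8; dotted quaver = 6; dotted minim = 24; minim = 16; crotchet = 8.
Altogether 4 + 8 + 6 + 24 + 16 + 8 = 66.
66 ÷ 2 = 33 beats.

33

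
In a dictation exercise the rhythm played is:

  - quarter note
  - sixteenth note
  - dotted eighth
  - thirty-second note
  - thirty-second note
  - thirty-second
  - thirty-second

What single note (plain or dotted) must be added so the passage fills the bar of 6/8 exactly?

eighth note

The bar of 6/8 = 24 thirty-second notes.
Each duration in thirty-second notes: quarter note = 8; sixteenth note = 2; dotted eighth = 6; thirty-second note = 1; thirty-second note = 1; thirty-second = 1; thirty-second = 1.
Total: 8 + 2 + 6 + 1 + 1 + 1 + 1 = 20.
Remaining: 24 − 20 = 4 thirty-second notes, which is a eighth note.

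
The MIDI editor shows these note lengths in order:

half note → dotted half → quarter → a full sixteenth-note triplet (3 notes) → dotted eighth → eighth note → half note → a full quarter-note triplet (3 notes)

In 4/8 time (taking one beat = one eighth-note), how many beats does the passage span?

One eighth-note beat = 2 sixteenth notes.
Convert each value to sixteenth notes: half note = 8; dotted half = 12; quarter = 4; a full sixteenth-note triplet (3 notes) (three triplet sixteenths span one eighth) = 2; dotted eighth = 3; eighth note = 2; half note = 8; a full quarter-note triplet (3 notes) (three triplet quarters span one half) = 8.
Total: 8 + 12 + 4 + 2 + 3 + 2 + 8 + 8 = 47.
47 ÷ 2 = 23.5 beats.

23.5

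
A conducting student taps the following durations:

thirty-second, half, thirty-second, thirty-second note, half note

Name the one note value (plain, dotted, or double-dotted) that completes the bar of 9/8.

thirty-second note

The bar of 9/8 = 36 thirty-second notes.
In thirty-second notes: thirty-second = 1; half = 16; thirty-second = 1; thirty-second note = 1; half note = 16.
Sum: 1 + 16 + 1 + 1 + 16 = 35.
Remaining: 36 − 35 = 1 thirty-second note, which is a thirty-second note.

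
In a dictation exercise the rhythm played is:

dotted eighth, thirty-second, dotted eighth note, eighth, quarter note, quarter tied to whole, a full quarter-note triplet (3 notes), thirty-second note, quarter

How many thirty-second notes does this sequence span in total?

90

Working in thirty-second notes: dotted eighth = 6; thirty-second = 1; dotted eighth note = 6; eighth = 4; quarter note = 8; quarter tied to whole (quarter + whole) = 40; a full quarter-note triplet (3 notes) (three triplet quarters span one half) = 16; thirty-second note = 1; quarter = 8.
Adding: 6 + 1 + 6 + 4 + 8 + 40 + 16 + 1 + 8 = 90 thirty-second notes.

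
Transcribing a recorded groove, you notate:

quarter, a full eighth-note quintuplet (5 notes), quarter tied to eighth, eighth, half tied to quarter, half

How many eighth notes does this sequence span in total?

Convert each value to eighth notes: quarter = 2; a full eighth-note quintuplet (5 notes) (five quintuplet eighths span one half) = 4; quarter tied to eighth (quarter + eighth) = 3; eighth = 1; half tied to quarter (half + quarter) = 6; half = 4.
Sum: 2 + 4 + 3 + 1 + 6 + 4 = 20 eighth notes.

20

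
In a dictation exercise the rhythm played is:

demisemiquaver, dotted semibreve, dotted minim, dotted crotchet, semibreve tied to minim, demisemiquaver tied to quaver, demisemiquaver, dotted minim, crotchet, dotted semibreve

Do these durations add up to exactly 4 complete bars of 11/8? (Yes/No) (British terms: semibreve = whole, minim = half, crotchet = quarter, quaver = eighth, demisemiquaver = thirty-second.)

No

One bar of 11/8 = 44 thirty-second notes, so 4 bars = 176.
Convert each value to thirty-second notes: demisemiquaver = 1; dotted semibreve = 48; dotted minim = 24; dotted crotchet = 12; semibreve tied to minim (semibreve + minim) = 48; demisemiquaver tied to quaver (demisemiquaver + quaver) = 5; demisemiquaver = 1; dotted minim = 24; crotchet = 8; dotted semibreve = 48.
Adding: 1 + 48 + 24 + 12 + 48 + 5 + 1 + 24 + 8 + 48 = 219.
219 exceeds 176, so the answer is No.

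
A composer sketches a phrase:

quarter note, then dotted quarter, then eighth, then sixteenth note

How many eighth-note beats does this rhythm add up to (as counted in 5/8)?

One eighth-note beat = 2 sixteenth notes.
Each duration in sixteenth notes: quarter note = 4; dotted quarter = 6; eighth = 2; sixteenth note = 1.
Altogether 4 + 6 + 2 + 1 = 13.
13 ÷ 2 = 6.5 beats.

6.5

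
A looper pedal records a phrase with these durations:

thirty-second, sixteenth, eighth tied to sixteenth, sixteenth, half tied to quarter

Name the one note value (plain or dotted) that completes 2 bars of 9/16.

thirty-second note

2 bars of 9/16 = 36 thirty-second notes.
In thirty-second notes: thirty-second = 1; sixteenth = 2; eighth tied to sixteenth (eighth + sixteenth) = 6; sixteenth = 2; half tied to quarter (half + quarter) = 24.
Sum: 1 + 2 + 6 + 2 + 24 = 35.
Remaining: 36 − 35 = 1 thirty-second note, which is a thirty-second note.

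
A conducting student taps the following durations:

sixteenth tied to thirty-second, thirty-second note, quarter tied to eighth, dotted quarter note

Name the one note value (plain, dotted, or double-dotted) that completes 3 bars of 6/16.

quarter note

3 bars of 6/16 = 36 thirty-second notes.
In thirty-second notes: sixteenth tied to thirty-second (sixteenth + thirty-second) = 3; thirty-second note = 1; quarter tied to eighth (quarter + eighth) = 12; dotted quarter note = 12.
Adding: 3 + 1 + 12 + 12 = 28.
Remaining: 36 − 28 = 8 thirty-second notes, which is a quarter note.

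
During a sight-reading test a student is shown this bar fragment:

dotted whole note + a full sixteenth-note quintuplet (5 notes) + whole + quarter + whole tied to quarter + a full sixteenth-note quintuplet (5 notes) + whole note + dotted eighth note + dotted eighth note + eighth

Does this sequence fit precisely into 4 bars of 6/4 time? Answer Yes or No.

Yes

One bar of 6/4 = 24 sixteenth notes, so 4 bars = 96.
In sixteenth notes: dotted whole note = 24; a full sixteenth-note quintuplet (5 notes) (five quintuplet sixteenths span one quarter) = 4; whole = 16; quarter = 4; whole tied to quarter (whole + quarter) = 20; a full sixteenth-note quintuplet (5 notes) (five quintuplet sixteenths span one quarter) = 4; whole note = 16; dotted eighth note = 3; dotted eighth note = 3; eighth = 2.
Adding: 24 + 4 + 16 + 4 + 20 + 4 + 16 + 3 + 3 + 2 = 96.
96 equals 96, so the answer is Yes.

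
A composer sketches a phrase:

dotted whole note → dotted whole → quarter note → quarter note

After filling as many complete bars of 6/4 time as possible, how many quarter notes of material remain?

One bar of 6/4 = 6 quarter notes.
Working in quarter notes: dotted whole note = 6; dotted whole = 6; quarter note = 1; quarter note = 1.
Total: 6 + 6 + 1 + 1 = 14.
14 ÷ 6 = 2 complete bars with 2 quarter notes remaining.

2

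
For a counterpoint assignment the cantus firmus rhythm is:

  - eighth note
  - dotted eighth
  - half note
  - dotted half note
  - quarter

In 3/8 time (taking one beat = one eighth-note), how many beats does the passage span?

One eighth-note beat = 2 sixteenth notes.
Working in sixteenth notes: eighth note = 2; dotted eighth = 3; half note = 8; dotted half note = 12; quarter = 4.
Altogether 2 + 3 + 8 + 12 + 4 = 29.
29 ÷ 2 = 14.5 beats.

14.5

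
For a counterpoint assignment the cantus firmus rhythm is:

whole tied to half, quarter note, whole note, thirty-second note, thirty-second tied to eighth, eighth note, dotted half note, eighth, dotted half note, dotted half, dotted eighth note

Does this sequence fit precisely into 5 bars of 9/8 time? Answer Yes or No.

One bar of 9/8 = 36 thirty-second notes, so 5 bars = 180.
Each duration in thirty-second notes: whole tied to half (whole + half) = 48; quarter note = 8; whole note = 32; thirty-second note = 1; thirty-second tied to eighth (thirty-second + eighth) = 5; eighth note = 4; dotted half note = 24; eighth = 4; dotted half note = 24; dotted half = 24; dotted eighth note = 6.
Sum: 48 + 8 + 32 + 1 + 5 + 4 + 24 + 4 + 24 + 24 + 6 = 180.
180 equals 180, so the answer is Yes.

Yes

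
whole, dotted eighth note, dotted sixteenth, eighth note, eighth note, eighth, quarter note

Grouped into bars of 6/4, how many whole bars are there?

One bar of 6/4 = 48 thirty-second notes.
Each duration in thirty-second notes: whole = 32; dotted eighth note = 6; dotted sixteenth = 3; eighth note = 4; eighth note = 4; eighth = 4; quarter note = 8.
Altogether 32 + 6 + 3 + 4 + 4 + 4 + 8 = 61.
61 ÷ 48 = 1 complete bar with 13 left over.

1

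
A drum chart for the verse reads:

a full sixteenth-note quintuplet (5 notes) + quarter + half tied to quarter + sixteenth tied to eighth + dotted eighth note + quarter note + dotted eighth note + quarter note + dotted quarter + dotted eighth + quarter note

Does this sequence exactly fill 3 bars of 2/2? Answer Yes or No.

One bar of 2/2 = 16 sixteenth notes, so 3 bars = 48.
Convert each value to sixteenth notes: a full sixteenth-note quintuplet (5 notes) (five quintuplet sixteenths span one quarter) = 4; quarter = 4; half tied to quarter (half + quarter) = 12; sixteenth tied to eighth (sixteenth + eighth) = 3; dotted eighth note = 3; quarter note = 4; dotted eighth note = 3; quarter note = 4; dotted quarter = 6; dotted eighth = 3; quarter note = 4.
Altogether 4 + 4 + 12 + 3 + 3 + 4 + 3 + 4 + 6 + 3 + 4 = 50.
50 exceeds 48, so the answer is No.

No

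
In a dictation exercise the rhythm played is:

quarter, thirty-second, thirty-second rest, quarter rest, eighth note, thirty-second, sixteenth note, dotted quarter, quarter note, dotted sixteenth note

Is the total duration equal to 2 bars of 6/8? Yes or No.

Yes

One bar of 6/8 = 24 thirty-second notes, so 2 bars = 48.
In thirty-second notes: quarter = 8; thirty-second = 1; thirty-second rest = 1; quarter rest = 8; eighth note = 4; thirty-second = 1; sixteenth note = 2; dotted quarter = 12; quarter note = 8; dotted sixteenth note = 3.
Sum: 8 + 1 + 1 + 8 + 4 + 1 + 2 + 12 + 8 + 3 = 48.
48 equals 48, so the answer is Yes.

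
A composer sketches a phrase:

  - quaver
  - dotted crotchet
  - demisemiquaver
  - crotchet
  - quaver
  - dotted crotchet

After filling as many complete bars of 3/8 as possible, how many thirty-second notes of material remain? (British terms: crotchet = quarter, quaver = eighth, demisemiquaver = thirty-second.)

One bar of 3/8 = 12 thirty-second notes.
In thirty-second notes: quaver = 4; dotted crotchet = 12; demisemiquaver = 1; crotchet = 8; quaver = 4; dotted crotchet = 12.
Sum: 4 + 12 + 1 + 8 + 4 + 12 = 41.
41 ÷ 12 = 3 complete bars with 5 thirty-second notes remaining.

5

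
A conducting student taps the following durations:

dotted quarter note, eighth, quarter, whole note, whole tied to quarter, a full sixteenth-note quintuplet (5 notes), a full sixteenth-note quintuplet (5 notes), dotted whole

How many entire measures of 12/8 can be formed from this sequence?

3

One bar of 12/8 = 12 eighth notes.
Working in eighth notes: dotted quarter note = 3; eighth = 1; quarter = 2; whole note = 8; whole tied to quarter (whole + quarter) = 10; a full sixteenth-note quintuplet (5 notes) (five quintuplet sixteenths span one quarter) = 2; a full sixteenth-note quintuplet (5 notes) (five quintuplet sixteenths span one quarter) = 2; dotted whole = 12.
Adding: 3 + 1 + 2 + 8 + 10 + 2 + 2 + 12 = 40.
40 ÷ 12 = 3 complete bars with 4 left over.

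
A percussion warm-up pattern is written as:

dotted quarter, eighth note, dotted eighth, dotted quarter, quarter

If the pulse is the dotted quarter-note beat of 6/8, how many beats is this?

3.5

One dotted quarter-note beat = 6 sixteenth notes.
Each duration in sixteenth notes: dotted quarter = 6; eighth note = 2; dotted eighth = 3; dotted quarter = 6; quarter = 4.
Sum: 6 + 2 + 3 + 6 + 4 = 21.
21 ÷ 6 = 3.5 beats.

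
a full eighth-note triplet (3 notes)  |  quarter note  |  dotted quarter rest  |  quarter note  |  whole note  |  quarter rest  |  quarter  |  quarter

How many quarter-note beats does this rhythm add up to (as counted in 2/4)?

11.5

One quarter-note beat = 2 eighth notes.
Each duration in eighth notes: a full eighth-note triplet (3 notes) (three triplet eighths span one quarter) = 2; quarter note = 2; dotted quarter rest = 3; quarter note = 2; whole note = 8; quarter rest = 2; quarter = 2; quarter = 2.
Altogether 2 + 2 + 3 + 2 + 8 + 2 + 2 + 2 = 23.
23 ÷ 2 = 11.5 beats.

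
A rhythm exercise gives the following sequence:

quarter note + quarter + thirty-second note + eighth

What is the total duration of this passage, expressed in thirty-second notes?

21

Convert each value to thirty-second notes: quarter note = 8; quarter = 8; thirty-second note = 1; eighth = 4.
Altogether 8 + 8 + 1 + 4 = 21 thirty-second notes.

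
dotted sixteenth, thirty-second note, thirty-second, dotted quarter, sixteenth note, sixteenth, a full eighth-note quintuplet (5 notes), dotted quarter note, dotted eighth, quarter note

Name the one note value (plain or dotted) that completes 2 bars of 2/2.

2 bars of 2/2 = 64 thirty-second notes.
In thirty-second notes: dotted sixteenth = 3; thirty-second note = 1; thirty-second = 1; dotted quarter = 12; sixteenth note = 2; sixteenth = 2; a full eighth-note quintuplet (5 notes) (five quintuplet eighths span one half) = 16; dotted quarter note = 12; dotted eighth = 6; quarter note = 8.
Sum: 3 + 1 + 1 + 12 + 2 + 2 + 16 + 12 + 6 + 8 = 63.
Remaining: 64 − 63 = 1 thirty-second note, which is a thirty-second note.

thirty-second note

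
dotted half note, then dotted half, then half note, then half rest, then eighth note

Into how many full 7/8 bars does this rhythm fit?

One bar of 7/8 = 7 eighth notes.
Each duration in eighth notes: dotted half note = 6; dotted half = 6; half note = 4; half rest = 4; eighth note = 1.
Sum: 6 + 6 + 4 + 4 + 1 = 21.
21 ÷ 7 = 3 complete bars with 0 left over.

3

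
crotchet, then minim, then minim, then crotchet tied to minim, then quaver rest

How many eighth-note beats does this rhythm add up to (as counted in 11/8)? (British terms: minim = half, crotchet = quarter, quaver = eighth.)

One eighth-note beat = 2 sixteenth notes.
Each duration in sixteenth notes: crotchet = 4; minim = 8; minim = 8; crotchet tied to minim (crotchet + minim) = 12; quaver rest = 2.
Sum: 4 + 8 + 8 + 12 + 2 = 34.
34 ÷ 2 = 17 beats.

17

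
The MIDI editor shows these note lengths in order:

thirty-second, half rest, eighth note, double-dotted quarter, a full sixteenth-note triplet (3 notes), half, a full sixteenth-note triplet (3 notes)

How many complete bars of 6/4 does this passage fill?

1

One bar of 6/4 = 48 thirty-second notes.
In thirty-second notes: thirty-second = 1; half rest = 16; eighth note = 4; double-dotted quarter = 14; a full sixteenth-note triplet (3 notes) (three triplet sixteenths span one eighth) = 4; half = 16; a full sixteenth-note triplet (3 notes) (three triplet sixteenths span one eighth) = 4.
Altogether 1 + 16 + 4 + 14 + 4 + 16 + 4 = 59.
59 ÷ 48 = 1 complete bar with 11 left over.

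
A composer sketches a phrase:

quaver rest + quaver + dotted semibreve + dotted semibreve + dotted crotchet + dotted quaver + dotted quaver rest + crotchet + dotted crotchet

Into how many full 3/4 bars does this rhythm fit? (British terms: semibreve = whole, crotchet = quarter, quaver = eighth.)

6

One bar of 3/4 = 12 sixteenth notes.
Each duration in sixteenth notes: quaver rest = 2; quaver = 2; dotted semibreve = 24; dotted semibreve = 24; dotted crotchet = 6; dotted quaver = 3; dotted quaver rest = 3; crotchet = 4; dotted crotchet = 6.
Adding: 2 + 2 + 24 + 24 + 6 + 3 + 3 + 4 + 6 = 74.
74 ÷ 12 = 6 complete bars with 2 left over.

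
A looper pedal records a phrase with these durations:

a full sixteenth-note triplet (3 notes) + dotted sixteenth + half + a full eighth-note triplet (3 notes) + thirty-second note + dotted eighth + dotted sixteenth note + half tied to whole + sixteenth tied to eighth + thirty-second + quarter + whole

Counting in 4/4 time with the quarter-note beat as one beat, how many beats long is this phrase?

One quarter-note beat = 8 thirty-second notes.
Convert each value to thirty-second notes: a full sixteenth-note triplet (3 notes) (three triplet sixteenths span one eighth) = 4; dotted sixteenth = 3; half = 16; a full eighth-note triplet (3 notes) (three triplet eighths span one quarter) = 8; thirty-second note = 1; dotted eighth = 6; dotted sixteenth note = 3; half tied to whole (half + whole) = 48; sixteenth tied to eighth (sixteenth + eighth) = 6; thirty-second = 1; quarter = 8; whole = 32.
Altogether 4 + 3 + 16 + 8 + 1 + 6 + 3 + 48 + 6 + 1 + 8 + 32 = 136.
136 ÷ 8 = 17 beats.

17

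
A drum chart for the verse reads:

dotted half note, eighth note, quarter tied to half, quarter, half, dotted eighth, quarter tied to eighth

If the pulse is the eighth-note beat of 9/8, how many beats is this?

23.5

One eighth-note beat = 2 sixteenth notes.
Express everything in sixteenth notes: dotted half note = 12; eighth note = 2; quarter tied to half (quarter + half) = 12; quarter = 4; half = 8; dotted eighth = 3; quarter tied to eighth (quarter + eighth) = 6.
Total: 12 + 2 + 12 + 4 + 8 + 3 + 6 = 47.
47 ÷ 2 = 23.5 beats.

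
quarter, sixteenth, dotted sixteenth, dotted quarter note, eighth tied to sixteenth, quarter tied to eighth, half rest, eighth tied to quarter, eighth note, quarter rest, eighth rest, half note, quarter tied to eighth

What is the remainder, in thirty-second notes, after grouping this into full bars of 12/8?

19

One bar of 12/8 = 48 thirty-second notes.
Express everything in thirty-second notes: quarter = 8; sixteenth = 2; dotted sixteenth = 3; dotted quarter note = 12; eighth tied to sixteenth (eighth + sixteenth) = 6; quarter tied to eighth (quarter + eighth) = 12; half rest = 16; eighth tied to quarter (eighth + quarter) = 12; eighth note = 4; quarter rest = 8; eighth rest = 4; half note = 16; quarter tied to eighth (quarter + eighth) = 12.
Altogether 8 + 2 + 3 + 12 + 6 + 12 + 16 + 12 + 4 + 8 + 4 + 16 + 12 = 115.
115 ÷ 48 = 2 complete bars with 19 thirty-second notes remaining.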